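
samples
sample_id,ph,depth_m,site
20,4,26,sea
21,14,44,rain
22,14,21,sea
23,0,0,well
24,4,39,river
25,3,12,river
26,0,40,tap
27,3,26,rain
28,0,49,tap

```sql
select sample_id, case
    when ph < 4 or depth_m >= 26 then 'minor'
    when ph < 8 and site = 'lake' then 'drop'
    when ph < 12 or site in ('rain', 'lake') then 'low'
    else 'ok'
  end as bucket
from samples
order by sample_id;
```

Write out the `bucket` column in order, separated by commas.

sample_id=20: ph < 4 or depth_m >= 26 → minor
sample_id=21: ph < 4 or depth_m >= 26 → minor
sample_id=22: ELSE → ok
sample_id=23: ph < 4 or depth_m >= 26 → minor
sample_id=24: ph < 4 or depth_m >= 26 → minor
sample_id=25: ph < 4 or depth_m >= 26 → minor
sample_id=26: ph < 4 or depth_m >= 26 → minor
sample_id=27: ph < 4 or depth_m >= 26 → minor
sample_id=28: ph < 4 or depth_m >= 26 → minor

minor, minor, ok, minor, minor, minor, minor, minor, minor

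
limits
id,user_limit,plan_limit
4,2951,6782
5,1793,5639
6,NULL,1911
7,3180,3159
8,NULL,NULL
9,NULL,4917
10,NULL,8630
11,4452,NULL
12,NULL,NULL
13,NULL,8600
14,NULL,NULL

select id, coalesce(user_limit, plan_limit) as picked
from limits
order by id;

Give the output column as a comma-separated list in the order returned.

id=4: user_limit=2951 → 2951
id=5: user_limit=1793 → 1793
id=6: user_limit=NULL, plan_limit=1911 → 1911
id=7: user_limit=3180 → 3180
id=8: user_limit=NULL, plan_limit=NULL (all NULL) → NULL
id=9: user_limit=NULL, plan_limit=4917 → 4917
id=10: user_limit=NULL, plan_limit=8630 → 8630
id=11: user_limit=4452 → 4452
id=12: user_limit=NULL, plan_limit=NULL (all NULL) → NULL
id=13: user_limit=NULL, plan_limit=8600 → 8600
id=14: user_limit=NULL, plan_limit=NULL (all NULL) → NULL

2951, 1793, 1911, 3180, NULL, 4917, 8630, 4452, NULL, 8600, NULL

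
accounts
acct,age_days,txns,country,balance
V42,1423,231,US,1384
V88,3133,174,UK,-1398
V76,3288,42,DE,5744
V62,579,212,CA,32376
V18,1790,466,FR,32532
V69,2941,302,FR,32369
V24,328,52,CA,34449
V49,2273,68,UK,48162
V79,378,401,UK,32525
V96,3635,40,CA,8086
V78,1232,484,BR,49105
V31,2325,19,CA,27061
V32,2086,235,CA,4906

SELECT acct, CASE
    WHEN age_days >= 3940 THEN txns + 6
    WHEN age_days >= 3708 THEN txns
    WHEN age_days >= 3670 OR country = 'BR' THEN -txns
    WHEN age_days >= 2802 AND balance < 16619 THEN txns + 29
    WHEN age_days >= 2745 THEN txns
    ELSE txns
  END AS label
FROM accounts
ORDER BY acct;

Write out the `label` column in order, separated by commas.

acct=V18: ELSE → 466
acct=V24: ELSE → 52
acct=V31: ELSE → 19
acct=V32: ELSE → 235
acct=V42: ELSE → 231
acct=V49: ELSE → 68
acct=V62: ELSE → 212
acct=V69: age_days >= 2745 → 302
acct=V76: age_days >= 2802 AND balance < 16619 → 71
acct=V78: age_days >= 3670 OR country = 'BR' → -484
acct=V79: ELSE → 401
acct=V88: age_days >= 2802 AND balance < 16619 → 203
acct=V96: age_days >= 2802 AND balance < 16619 → 69

466, 52, 19, 235, 231, 68, 212, 302, 71, -484, 401, 203, 69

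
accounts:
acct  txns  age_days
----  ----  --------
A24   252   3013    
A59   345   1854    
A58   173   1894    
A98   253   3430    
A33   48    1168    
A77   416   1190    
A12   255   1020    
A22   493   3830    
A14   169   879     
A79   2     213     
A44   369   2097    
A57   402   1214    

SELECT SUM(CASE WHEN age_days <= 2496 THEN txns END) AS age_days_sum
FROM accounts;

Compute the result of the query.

acct=A24: ✗
acct=A59: ✓ → 345
acct=A58: ✓ → 173
acct=A98: ✗
acct=A33: ✓ → 48
acct=A77: ✓ → 416
acct=A12: ✓ → 255
acct=A22: ✗
acct=A14: ✓ → 169
acct=A79: ✓ → 2
acct=A44: ✓ → 369
acct=A57: ✓ → 402
age_days_sum = 345 + 173 + 48 + 416 + 255 + 169 + 2 + 369 + 402 = 2179

2179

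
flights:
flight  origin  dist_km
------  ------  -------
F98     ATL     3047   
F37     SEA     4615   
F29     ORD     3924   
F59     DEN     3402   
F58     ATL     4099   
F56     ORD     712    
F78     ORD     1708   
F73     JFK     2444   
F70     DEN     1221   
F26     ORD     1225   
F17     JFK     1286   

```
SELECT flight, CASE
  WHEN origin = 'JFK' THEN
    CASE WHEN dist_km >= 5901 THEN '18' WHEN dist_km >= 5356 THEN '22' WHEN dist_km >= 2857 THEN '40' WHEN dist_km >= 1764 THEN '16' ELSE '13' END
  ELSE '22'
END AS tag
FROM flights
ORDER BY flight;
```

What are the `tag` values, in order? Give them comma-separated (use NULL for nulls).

13, 22, 22, 22, 22, 22, 22, 22, 16, 22, 22

flight=F17: origin='JFK' → inner[ELSE] → 13
flight=F26: origin='ORD' → outer ELSE → 22
flight=F29: origin='ORD' → outer ELSE → 22
flight=F37: origin='SEA' → outer ELSE → 22
flight=F56: origin='ORD' → outer ELSE → 22
flight=F58: origin='ATL' → outer ELSE → 22
flight=F59: origin='DEN' → outer ELSE → 22
flight=F70: origin='DEN' → outer ELSE → 22
flight=F73: origin='JFK' → inner[dist_km >= 1764] → 16
flight=F78: origin='ORD' → outer ELSE → 22
flight=F98: origin='ATL' → outer ELSE → 22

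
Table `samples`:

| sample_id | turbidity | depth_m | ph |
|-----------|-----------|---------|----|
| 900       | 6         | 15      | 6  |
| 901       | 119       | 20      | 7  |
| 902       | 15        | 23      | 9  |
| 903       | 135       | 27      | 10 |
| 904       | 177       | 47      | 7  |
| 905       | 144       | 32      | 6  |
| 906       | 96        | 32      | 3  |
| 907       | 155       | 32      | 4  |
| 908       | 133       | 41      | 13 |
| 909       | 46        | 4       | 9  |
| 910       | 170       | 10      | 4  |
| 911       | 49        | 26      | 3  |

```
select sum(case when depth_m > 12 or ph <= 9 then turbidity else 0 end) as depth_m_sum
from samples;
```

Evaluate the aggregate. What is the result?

sample_id=900: ✓ → 6
sample_id=901: ✓ → 119
sample_id=902: ✓ → 15
sample_id=903: ✓ → 135
sample_id=904: ✓ → 177
sample_id=905: ✓ → 144
sample_id=906: ✓ → 96
sample_id=907: ✓ → 155
sample_id=908: ✓ → 133
sample_id=909: ✓ → 46
sample_id=910: ✓ → 170
sample_id=911: ✓ → 49
depth_m_sum = 6 + 119 + 15 + 135 + 177 + 144 + 96 + 155 + 133 + 46 + 170 + 49 = 1245

1245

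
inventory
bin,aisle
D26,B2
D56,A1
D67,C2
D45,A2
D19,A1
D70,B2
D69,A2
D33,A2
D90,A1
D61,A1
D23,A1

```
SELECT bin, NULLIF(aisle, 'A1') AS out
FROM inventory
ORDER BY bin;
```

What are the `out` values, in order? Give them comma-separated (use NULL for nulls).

NULL, NULL, B2, A2, A2, NULL, NULL, C2, A2, B2, NULL

bin=D19: aisle=A1 vs A1: equal → NULL
bin=D23: aisle=A1 vs A1: equal → NULL
bin=D26: aisle=B2 vs A1: differ → B2
bin=D33: aisle=A2 vs A1: differ → A2
bin=D45: aisle=A2 vs A1: differ → A2
bin=D56: aisle=A1 vs A1: equal → NULL
bin=D61: aisle=A1 vs A1: equal → NULL
bin=D67: aisle=C2 vs A1: differ → C2
bin=D69: aisle=A2 vs A1: differ → A2
bin=D70: aisle=B2 vs A1: differ → B2
bin=D90: aisle=A1 vs A1: equal → NULL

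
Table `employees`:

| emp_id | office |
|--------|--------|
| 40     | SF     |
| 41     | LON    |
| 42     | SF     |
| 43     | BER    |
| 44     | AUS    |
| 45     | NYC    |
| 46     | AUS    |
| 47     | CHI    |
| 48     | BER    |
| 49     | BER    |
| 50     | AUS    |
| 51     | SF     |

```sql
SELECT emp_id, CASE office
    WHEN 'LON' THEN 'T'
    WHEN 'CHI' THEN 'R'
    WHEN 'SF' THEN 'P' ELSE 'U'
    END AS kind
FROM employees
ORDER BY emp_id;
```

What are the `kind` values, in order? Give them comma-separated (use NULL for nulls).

emp_id=40: office='SF' → P
emp_id=41: office='LON' → T
emp_id=42: office='SF' → P
emp_id=43: ELSE → U
emp_id=44: ELSE → U
emp_id=45: ELSE → U
emp_id=46: ELSE → U
emp_id=47: office='CHI' → R
emp_id=48: ELSE → U
emp_id=49: ELSE → U
emp_id=50: ELSE → U
emp_id=51: office='SF' → P

P, T, P, U, U, U, U, R, U, U, U, P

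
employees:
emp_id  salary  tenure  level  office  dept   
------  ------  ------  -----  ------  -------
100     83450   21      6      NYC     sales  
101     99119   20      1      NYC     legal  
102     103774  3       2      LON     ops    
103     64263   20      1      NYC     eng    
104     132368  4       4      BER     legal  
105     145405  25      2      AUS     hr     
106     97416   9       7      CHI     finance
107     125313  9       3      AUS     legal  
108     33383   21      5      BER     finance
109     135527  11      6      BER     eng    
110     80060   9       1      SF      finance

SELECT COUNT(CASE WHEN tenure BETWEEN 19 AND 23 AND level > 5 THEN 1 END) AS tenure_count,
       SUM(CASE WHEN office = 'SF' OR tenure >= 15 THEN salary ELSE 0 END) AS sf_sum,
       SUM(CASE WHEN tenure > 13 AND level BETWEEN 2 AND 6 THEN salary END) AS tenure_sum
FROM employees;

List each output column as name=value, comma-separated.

tenure_count=1, sf_sum=505680, tenure_sum=262238

[tenure_count: tenure BETWEEN 19 AND 23 AND level > 5]
emp_id=100: ✓ → 1
emp_id=101: ✗
emp_id=102: ✗
emp_id=103: ✗
emp_id=104: ✗
emp_id=105: ✗
emp_id=106: ✗
emp_id=107: ✗
emp_id=108: ✗
emp_id=109: ✗
emp_id=110: ✗
tenure_count = COUNT(1) = 1
—
[sf_sum: office = 'SF' OR tenure >= 15]
emp_id=100: ✓ → 83450
emp_id=101: ✓ → 99119
emp_id=102: ✗
emp_id=103: ✓ → 64263
emp_id=104: ✗
emp_id=105: ✓ → 145405
emp_id=106: ✗
emp_id=107: ✗
emp_id=108: ✓ → 33383
emp_id=109: ✗
emp_id=110: ✓ → 80060
sf_sum = 83450 + 99119 + 64263 + 145405 + 33383 + 80060 = 505680
—
[tenure_sum: tenure > 13 AND level BETWEEN 2 AND 6]
emp_id=100: ✓ → 83450
emp_id=101: ✗
emp_id=102: ✗
emp_id=103: ✗
emp_id=104: ✗
emp_id=105: ✓ → 145405
emp_id=106: ✗
emp_id=107: ✗
emp_id=108: ✓ → 33383
emp_id=109: ✗
emp_id=110: ✗
tenure_sum = 83450 + 145405 + 33383 = 262238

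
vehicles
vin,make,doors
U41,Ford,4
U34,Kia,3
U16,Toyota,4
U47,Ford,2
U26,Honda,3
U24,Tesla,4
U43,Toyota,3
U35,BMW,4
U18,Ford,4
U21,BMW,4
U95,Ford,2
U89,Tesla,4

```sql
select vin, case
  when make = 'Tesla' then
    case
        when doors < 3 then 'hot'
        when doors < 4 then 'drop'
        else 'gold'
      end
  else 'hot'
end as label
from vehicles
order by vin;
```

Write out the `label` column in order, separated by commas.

hot, hot, hot, gold, hot, hot, hot, hot, hot, hot, gold, hot

vin=U16: make='Toyota' → outer ELSE → hot
vin=U18: make='Ford' → outer ELSE → hot
vin=U21: make='BMW' → outer ELSE → hot
vin=U24: make='Tesla' → inner[ELSE] → gold
vin=U26: make='Honda' → outer ELSE → hot
vin=U34: make='Kia' → outer ELSE → hot
vin=U35: make='BMW' → outer ELSE → hot
vin=U41: make='Ford' → outer ELSE → hot
vin=U43: make='Toyota' → outer ELSE → hot
vin=U47: make='Ford' → outer ELSE → hot
vin=U89: make='Tesla' → inner[ELSE] → gold
vin=U95: make='Ford' → outer ELSE → hot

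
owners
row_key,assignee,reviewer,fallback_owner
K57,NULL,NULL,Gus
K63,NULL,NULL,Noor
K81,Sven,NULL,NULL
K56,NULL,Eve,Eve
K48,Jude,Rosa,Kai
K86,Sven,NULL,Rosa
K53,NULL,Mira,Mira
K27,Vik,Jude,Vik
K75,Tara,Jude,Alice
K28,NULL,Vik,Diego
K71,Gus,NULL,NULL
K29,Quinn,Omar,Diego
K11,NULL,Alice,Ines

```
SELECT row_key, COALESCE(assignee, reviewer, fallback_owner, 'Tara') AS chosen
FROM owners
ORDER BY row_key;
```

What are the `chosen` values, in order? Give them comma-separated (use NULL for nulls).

row_key=K11: assignee=NULL, reviewer=Alice → Alice
row_key=K27: assignee=Vik → Vik
row_key=K28: assignee=NULL, reviewer=Vik → Vik
row_key=K29: assignee=Quinn → Quinn
row_key=K48: assignee=Jude → Jude
row_key=K53: assignee=NULL, reviewer=Mira → Mira
row_key=K56: assignee=NULL, reviewer=Eve → Eve
row_key=K57: assignee=NULL, reviewer=NULL, fallback_owner=Gus → Gus
row_key=K63: assignee=NULL, reviewer=NULL, fallback_owner=Noor → Noor
row_key=K71: assignee=Gus → Gus
row_key=K75: assignee=Tara → Tara
row_key=K81: assignee=Sven → Sven
row_key=K86: assignee=Sven → Sven

Alice, Vik, Vik, Quinn, Jude, Mira, Eve, Gus, Noor, Gus, Tara, Sven, Sven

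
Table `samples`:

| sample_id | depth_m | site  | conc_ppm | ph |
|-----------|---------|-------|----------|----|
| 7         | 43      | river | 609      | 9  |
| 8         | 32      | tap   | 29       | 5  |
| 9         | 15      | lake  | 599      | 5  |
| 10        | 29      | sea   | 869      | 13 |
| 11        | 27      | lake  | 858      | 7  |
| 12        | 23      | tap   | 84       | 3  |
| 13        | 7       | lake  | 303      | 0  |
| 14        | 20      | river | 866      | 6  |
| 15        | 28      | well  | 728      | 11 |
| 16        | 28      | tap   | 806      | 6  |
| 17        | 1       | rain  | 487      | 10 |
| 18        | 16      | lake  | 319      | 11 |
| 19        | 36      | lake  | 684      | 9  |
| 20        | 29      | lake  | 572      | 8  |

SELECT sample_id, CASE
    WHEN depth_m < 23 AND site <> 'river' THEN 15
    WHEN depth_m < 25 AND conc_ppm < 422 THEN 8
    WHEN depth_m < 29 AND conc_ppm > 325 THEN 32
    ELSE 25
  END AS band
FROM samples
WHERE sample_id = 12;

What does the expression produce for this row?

sample_id = 12: depth_m=23, site=tap, conc_ppm=84, ph=3.
depth_m < 23 AND site <> 'river' → false
depth_m < 25 AND conc_ppm < 422 → true → 8

8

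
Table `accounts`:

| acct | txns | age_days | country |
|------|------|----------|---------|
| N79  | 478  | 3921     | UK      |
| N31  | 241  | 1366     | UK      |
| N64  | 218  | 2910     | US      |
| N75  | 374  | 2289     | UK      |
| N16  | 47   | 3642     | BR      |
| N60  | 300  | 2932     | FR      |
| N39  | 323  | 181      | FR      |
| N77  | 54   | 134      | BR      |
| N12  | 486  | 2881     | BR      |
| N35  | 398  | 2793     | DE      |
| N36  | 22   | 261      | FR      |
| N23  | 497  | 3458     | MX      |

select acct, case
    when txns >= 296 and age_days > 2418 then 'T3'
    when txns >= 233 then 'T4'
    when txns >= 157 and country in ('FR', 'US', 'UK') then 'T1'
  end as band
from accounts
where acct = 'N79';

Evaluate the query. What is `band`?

T3

acct = N79: txns=478, age_days=3921, country=UK.
txns >= 296 and age_days > 2418 → true → T3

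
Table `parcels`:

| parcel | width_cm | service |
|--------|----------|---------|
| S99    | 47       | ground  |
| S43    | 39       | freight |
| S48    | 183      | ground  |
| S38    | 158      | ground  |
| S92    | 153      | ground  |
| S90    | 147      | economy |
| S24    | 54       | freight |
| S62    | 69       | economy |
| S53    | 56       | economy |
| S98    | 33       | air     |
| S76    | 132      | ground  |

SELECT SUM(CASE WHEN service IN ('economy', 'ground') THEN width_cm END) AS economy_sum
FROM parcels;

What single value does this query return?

parcel=S99: ✓ → 47
parcel=S43: ✗
parcel=S48: ✓ → 183
parcel=S38: ✓ → 158
parcel=S92: ✓ → 153
parcel=S90: ✓ → 147
parcel=S24: ✗
parcel=S62: ✓ → 69
parcel=S53: ✓ → 56
parcel=S98: ✗
parcel=S76: ✓ → 132
economy_sum = 47 + 183 + 158 + 153 + 147 + 69 + 56 + 132 = 945

945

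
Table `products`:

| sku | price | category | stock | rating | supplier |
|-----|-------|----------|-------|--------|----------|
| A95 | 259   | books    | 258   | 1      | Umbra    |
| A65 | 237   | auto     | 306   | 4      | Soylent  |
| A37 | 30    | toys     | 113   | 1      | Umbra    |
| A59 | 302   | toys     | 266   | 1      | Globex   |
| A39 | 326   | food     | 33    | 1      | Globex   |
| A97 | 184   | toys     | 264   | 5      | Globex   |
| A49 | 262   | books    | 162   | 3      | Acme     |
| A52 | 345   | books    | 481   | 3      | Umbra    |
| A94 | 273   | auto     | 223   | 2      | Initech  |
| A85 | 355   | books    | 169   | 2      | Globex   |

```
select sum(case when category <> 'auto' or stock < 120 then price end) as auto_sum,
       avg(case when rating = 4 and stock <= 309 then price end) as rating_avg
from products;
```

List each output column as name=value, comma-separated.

auto_sum=2063, rating_avg=237

[auto_sum: category <> 'auto' or stock < 120]
sku=A95: ✓ → 259
sku=A65: ✗
sku=A37: ✓ → 30
sku=A59: ✓ → 302
sku=A39: ✓ → 326
sku=A97: ✓ → 184
sku=A49: ✓ → 262
sku=A52: ✓ → 345
sku=A94: ✗
sku=A85: ✓ → 355
auto_sum = 259 + 30 + 302 + 326 + 184 + 262 + 345 + 355 = 2063
—
[rating_avg: rating = 4 and stock <= 309]
sku=A95: ✗
sku=A65: ✓ → 237
sku=A37: ✗
sku=A59: ✗
sku=A39: ✗
sku=A97: ✗
sku=A49: ✗
sku=A52: ✗
sku=A94: ✗
sku=A85: ✗
rating_avg = 237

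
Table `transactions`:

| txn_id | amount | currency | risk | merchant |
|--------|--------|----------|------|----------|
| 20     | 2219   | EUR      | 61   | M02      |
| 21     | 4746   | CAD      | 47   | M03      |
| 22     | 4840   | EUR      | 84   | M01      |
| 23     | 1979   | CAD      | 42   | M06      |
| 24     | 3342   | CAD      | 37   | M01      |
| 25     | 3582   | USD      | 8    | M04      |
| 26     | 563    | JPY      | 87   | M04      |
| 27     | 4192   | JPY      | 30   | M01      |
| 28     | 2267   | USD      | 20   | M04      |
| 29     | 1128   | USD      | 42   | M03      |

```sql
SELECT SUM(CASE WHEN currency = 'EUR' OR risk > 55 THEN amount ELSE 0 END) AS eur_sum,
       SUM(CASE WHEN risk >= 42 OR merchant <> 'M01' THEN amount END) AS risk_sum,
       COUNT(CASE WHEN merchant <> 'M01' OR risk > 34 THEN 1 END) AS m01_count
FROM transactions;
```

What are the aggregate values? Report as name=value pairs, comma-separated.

eur_sum=7622, risk_sum=21324, m01_count=9

[eur_sum: currency = 'EUR' OR risk > 55]
txn_id=20: ✓ → 2219
txn_id=21: ✗
txn_id=22: ✓ → 4840
txn_id=23: ✗
txn_id=24: ✗
txn_id=25: ✗
txn_id=26: ✓ → 563
txn_id=27: ✗
txn_id=28: ✗
txn_id=29: ✗
eur_sum = 2219 + 4840 + 563 = 7622
—
[risk_sum: risk >= 42 OR merchant <> 'M01']
txn_id=20: ✓ → 2219
txn_id=21: ✓ → 4746
txn_id=22: ✓ → 4840
txn_id=23: ✓ → 1979
txn_id=24: ✗
txn_id=25: ✓ → 3582
txn_id=26: ✓ → 563
txn_id=27: ✗
txn_id=28: ✓ → 2267
txn_id=29: ✓ → 1128
risk_sum = 2219 + 4746 + 4840 + 1979 + 3582 + 563 + 2267 + 1128 = 21324
—
[m01_count: merchant <> 'M01' OR risk > 34]
txn_id=20: ✓ → 1
txn_id=21: ✓ → 1
txn_id=22: ✓ → 1
txn_id=23: ✓ → 1
txn_id=24: ✓ → 1
txn_id=25: ✓ → 1
txn_id=26: ✓ → 1
txn_id=27: ✗
txn_id=28: ✓ → 1
txn_id=29: ✓ → 1
m01_count = COUNT(1, 1, 1, 1, 1, 1, 1, 1, 1) = 9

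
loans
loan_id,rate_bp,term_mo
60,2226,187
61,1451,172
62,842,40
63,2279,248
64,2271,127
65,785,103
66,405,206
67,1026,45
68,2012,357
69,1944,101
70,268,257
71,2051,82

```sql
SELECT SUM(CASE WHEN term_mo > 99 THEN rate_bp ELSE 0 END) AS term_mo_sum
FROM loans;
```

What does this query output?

13641

loan_id=60: ✓ → 2226
loan_id=61: ✓ → 1451
loan_id=62: ✗
loan_id=63: ✓ → 2279
loan_id=64: ✓ → 2271
loan_id=65: ✓ → 785
loan_id=66: ✓ → 405
loan_id=67: ✗
loan_id=68: ✓ → 2012
loan_id=69: ✓ → 1944
loan_id=70: ✓ → 268
loan_id=71: ✗
term_mo_sum = 2226 + 1451 + 2279 + 2271 + 785 + 405 + 2012 + 1944 + 268 = 13641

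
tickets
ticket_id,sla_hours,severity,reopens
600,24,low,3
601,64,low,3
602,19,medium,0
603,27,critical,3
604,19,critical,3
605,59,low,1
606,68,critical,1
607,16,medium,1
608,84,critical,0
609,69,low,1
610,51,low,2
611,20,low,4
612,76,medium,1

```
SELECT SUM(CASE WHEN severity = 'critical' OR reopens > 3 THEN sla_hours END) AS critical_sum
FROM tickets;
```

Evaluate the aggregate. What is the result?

ticket_id=600: ✗
ticket_id=601: ✗
ticket_id=602: ✗
ticket_id=603: ✓ → 27
ticket_id=604: ✓ → 19
ticket_id=605: ✗
ticket_id=606: ✓ → 68
ticket_id=607: ✗
ticket_id=608: ✓ → 84
ticket_id=609: ✗
ticket_id=610: ✗
ticket_id=611: ✓ → 20
ticket_id=612: ✗
critical_sum = 27 + 19 + 68 + 84 + 20 = 218

218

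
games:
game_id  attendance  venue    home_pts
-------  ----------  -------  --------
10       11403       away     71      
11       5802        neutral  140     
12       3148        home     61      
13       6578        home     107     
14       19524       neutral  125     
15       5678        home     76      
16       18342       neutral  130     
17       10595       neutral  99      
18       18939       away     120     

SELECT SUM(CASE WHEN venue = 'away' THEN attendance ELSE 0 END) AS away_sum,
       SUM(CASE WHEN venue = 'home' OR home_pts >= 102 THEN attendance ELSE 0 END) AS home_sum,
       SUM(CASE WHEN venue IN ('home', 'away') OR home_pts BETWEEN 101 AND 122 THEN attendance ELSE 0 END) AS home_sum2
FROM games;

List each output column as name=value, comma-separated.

[away_sum: venue = 'away']
game_id=10: ✓ → 11403
game_id=11: ✗
game_id=12: ✗
game_id=13: ✗
game_id=14: ✗
game_id=15: ✗
game_id=16: ✗
game_id=17: ✗
game_id=18: ✓ → 18939
away_sum = 11403 + 18939 = 30342
—
[home_sum: venue = 'home' OR home_pts >= 102]
game_id=10: ✗
game_id=11: ✓ → 5802
game_id=12: ✓ → 3148
game_id=13: ✓ → 6578
game_id=14: ✓ → 19524
game_id=15: ✓ → 5678
game_id=16: ✓ → 18342
game_id=17: ✗
game_id=18: ✓ → 18939
home_sum = 5802 + 3148 + 6578 + 19524 + 5678 + 18342 + 18939 = 78011
—
[home_sum2: venue IN ('home', 'away') OR home_pts BETWEEN 101 AND 122]
game_id=10: ✓ → 11403
game_id=11: ✗
game_id=12: ✓ → 3148
game_id=13: ✓ → 6578
game_id=14: ✗
game_id=15: ✓ → 5678
game_id=16: ✗
game_id=17: ✗
game_id=18: ✓ → 18939
home_sum2 = 11403 + 3148 + 6578 + 5678 + 18939 = 45746

away_sum=30342, home_sum=78011, home_sum2=45746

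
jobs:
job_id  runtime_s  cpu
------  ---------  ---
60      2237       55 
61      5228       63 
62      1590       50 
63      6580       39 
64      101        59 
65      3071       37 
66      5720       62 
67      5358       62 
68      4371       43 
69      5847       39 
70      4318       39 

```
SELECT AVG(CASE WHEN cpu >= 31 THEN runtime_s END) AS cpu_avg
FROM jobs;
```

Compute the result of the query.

4038.2727272727

job_id=60: ✓ → 2237
job_id=61: ✓ → 5228
job_id=62: ✓ → 1590
job_id=63: ✓ → 6580
job_id=64: ✓ → 101
job_id=65: ✓ → 3071
job_id=66: ✓ → 5720
job_id=67: ✓ → 5358
job_id=68: ✓ → 4371
job_id=69: ✓ → 5847
job_id=70: ✓ → 4318
cpu_avg = (2237 + 5228 + 1590 + 6580 + 101 + 3071 + 5720 + 5358 + 4371 + 5847 + 4318) / 11 = 4038.2727272727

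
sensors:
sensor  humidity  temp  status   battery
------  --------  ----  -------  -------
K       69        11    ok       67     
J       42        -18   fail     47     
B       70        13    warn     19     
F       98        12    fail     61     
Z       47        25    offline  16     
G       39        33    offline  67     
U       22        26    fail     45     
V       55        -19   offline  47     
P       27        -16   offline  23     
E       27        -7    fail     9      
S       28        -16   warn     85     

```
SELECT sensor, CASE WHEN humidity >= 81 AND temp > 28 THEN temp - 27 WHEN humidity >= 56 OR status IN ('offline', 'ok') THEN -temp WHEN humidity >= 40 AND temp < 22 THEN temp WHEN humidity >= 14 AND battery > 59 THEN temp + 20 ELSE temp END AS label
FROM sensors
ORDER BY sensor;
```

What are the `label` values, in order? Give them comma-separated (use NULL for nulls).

-13, -7, -12, -33, -18, -11, 16, 4, 26, 19, -25

sensor=B: humidity >= 56 OR status IN ('offline', 'ok') → -13
sensor=E: ELSE → -7
sensor=F: humidity >= 56 OR status IN ('offline', 'ok') → -12
sensor=G: humidity >= 56 OR status IN ('offline', 'ok') → -33
sensor=J: humidity >= 40 AND temp < 22 → -18
sensor=K: humidity >= 56 OR status IN ('offline', 'ok') → -11
sensor=P: humidity >= 56 OR status IN ('offline', 'ok') → 16
sensor=S: humidity >= 14 AND battery > 59 → 4
sensor=U: ELSE → 26
sensor=V: humidity >= 56 OR status IN ('offline', 'ok') → 19
sensor=Z: humidity >= 56 OR status IN ('offline', 'ok') → -25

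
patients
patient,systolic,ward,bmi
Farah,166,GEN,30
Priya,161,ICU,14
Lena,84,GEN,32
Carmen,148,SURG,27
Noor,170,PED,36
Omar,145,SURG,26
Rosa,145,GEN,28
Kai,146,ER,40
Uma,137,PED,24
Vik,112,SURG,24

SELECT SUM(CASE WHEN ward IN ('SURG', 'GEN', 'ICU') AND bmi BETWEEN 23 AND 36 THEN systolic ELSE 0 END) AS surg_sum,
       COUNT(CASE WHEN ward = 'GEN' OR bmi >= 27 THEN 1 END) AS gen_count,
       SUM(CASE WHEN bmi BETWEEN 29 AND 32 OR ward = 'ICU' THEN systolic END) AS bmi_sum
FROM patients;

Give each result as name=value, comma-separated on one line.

surg_sum=800, gen_count=6, bmi_sum=411

[surg_sum: ward IN ('SURG', 'GEN', 'ICU') AND bmi BETWEEN 23 AND 36]
patient=Farah: ✓ → 166
patient=Priya: ✗
patient=Lena: ✓ → 84
patient=Carmen: ✓ → 148
patient=Noor: ✗
patient=Omar: ✓ → 145
patient=Rosa: ✓ → 145
patient=Kai: ✗
patient=Uma: ✗
patient=Vik: ✓ → 112
surg_sum = 166 + 84 + 148 + 145 + 145 + 112 = 800
—
[gen_count: ward = 'GEN' OR bmi >= 27]
patient=Farah: ✓ → 1
patient=Priya: ✗
patient=Lena: ✓ → 1
patient=Carmen: ✓ → 1
patient=Noor: ✓ → 1
patient=Omar: ✗
patient=Rosa: ✓ → 1
patient=Kai: ✓ → 1
patient=Uma: ✗
patient=Vik: ✗
gen_count = COUNT(1, 1, 1, 1, 1, 1) = 6
—
[bmi_sum: bmi BETWEEN 29 AND 32 OR ward = 'ICU']
patient=Farah: ✓ → 166
patient=Priya: ✓ → 161
patient=Lena: ✓ → 84
patient=Carmen: ✗
patient=Noor: ✗
patient=Omar: ✗
patient=Rosa: ✗
patient=Kai: ✗
patient=Uma: ✗
patient=Vik: ✗
bmi_sum = 166 + 161 + 84 = 411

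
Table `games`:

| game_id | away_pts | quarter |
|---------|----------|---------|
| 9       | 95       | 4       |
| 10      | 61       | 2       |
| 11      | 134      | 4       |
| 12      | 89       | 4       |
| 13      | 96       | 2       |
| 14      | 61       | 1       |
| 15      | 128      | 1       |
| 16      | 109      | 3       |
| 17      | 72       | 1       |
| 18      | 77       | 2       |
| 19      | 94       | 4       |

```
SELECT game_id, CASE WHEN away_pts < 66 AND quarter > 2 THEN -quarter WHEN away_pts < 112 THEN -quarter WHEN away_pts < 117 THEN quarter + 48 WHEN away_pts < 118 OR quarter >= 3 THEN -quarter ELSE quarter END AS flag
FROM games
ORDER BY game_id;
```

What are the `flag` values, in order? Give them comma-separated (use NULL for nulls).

game_id=9: away_pts < 112 → -4
game_id=10: away_pts < 112 → -2
game_id=11: away_pts < 118 OR quarter >= 3 → -4
game_id=12: away_pts < 112 → -4
game_id=13: away_pts < 112 → -2
game_id=14: away_pts < 112 → -1
game_id=15: ELSE → 1
game_id=16: away_pts < 112 → -3
game_id=17: away_pts < 112 → -1
game_id=18: away_pts < 112 → -2
game_id=19: away_pts < 112 → -4

-4, -2, -4, -4, -2, -1, 1, -3, -1, -2, -4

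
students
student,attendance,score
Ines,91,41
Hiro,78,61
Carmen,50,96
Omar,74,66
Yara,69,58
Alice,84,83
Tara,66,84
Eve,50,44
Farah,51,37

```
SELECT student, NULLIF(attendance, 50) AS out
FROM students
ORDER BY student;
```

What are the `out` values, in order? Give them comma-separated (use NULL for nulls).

student=Alice: attendance=84 vs 50: differ → 84
student=Carmen: attendance=50 vs 50: equal → NULL
student=Eve: attendance=50 vs 50: equal → NULL
student=Farah: attendance=51 vs 50: differ → 51
student=Hiro: attendance=78 vs 50: differ → 78
student=Ines: attendance=91 vs 50: differ → 91
student=Omar: attendance=74 vs 50: differ → 74
student=Tara: attendance=66 vs 50: differ → 66
student=Yara: attendance=69 vs 50: differ → 69

84, NULL, NULL, 51, 78, 91, 74, 66, 69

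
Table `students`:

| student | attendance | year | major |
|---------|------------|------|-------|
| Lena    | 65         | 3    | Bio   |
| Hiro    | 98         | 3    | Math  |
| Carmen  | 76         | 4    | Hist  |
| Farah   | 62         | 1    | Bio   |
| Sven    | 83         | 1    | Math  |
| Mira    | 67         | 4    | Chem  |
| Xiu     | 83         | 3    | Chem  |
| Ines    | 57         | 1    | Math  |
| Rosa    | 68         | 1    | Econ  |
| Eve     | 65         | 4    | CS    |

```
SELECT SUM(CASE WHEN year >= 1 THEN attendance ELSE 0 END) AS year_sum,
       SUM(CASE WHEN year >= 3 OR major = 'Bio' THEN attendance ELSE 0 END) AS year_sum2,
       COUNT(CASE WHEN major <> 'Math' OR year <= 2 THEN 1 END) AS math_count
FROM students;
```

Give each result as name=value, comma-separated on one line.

year_sum=724, year_sum2=516, math_count=9

[year_sum: year >= 1]
student=Lena: ✓ → 65
student=Hiro: ✓ → 98
student=Carmen: ✓ → 76
student=Farah: ✓ → 62
student=Sven: ✓ → 83
student=Mira: ✓ → 67
student=Xiu: ✓ → 83
student=Ines: ✓ → 57
student=Rosa: ✓ → 68
student=Eve: ✓ → 65
year_sum = 65 + 98 + 76 + 62 + 83 + 67 + 83 + 57 + 68 + 65 = 724
—
[year_sum2: year >= 3 OR major = 'Bio']
student=Lena: ✓ → 65
student=Hiro: ✓ → 98
student=Carmen: ✓ → 76
student=Farah: ✓ → 62
student=Sven: ✗
student=Mira: ✓ → 67
student=Xiu: ✓ → 83
student=Ines: ✗
student=Rosa: ✗
student=Eve: ✓ → 65
year_sum2 = 65 + 98 + 76 + 62 + 67 + 83 + 65 = 516
—
[math_count: major <> 'Math' OR year <= 2]
student=Lena: ✓ → 1
student=Hiro: ✗
student=Carmen: ✓ → 1
student=Farah: ✓ → 1
student=Sven: ✓ → 1
student=Mira: ✓ → 1
student=Xiu: ✓ → 1
student=Ines: ✓ → 1
student=Rosa: ✓ → 1
student=Eve: ✓ → 1
math_count = COUNT(1, 1, 1, 1, 1, 1, 1, 1, 1) = 9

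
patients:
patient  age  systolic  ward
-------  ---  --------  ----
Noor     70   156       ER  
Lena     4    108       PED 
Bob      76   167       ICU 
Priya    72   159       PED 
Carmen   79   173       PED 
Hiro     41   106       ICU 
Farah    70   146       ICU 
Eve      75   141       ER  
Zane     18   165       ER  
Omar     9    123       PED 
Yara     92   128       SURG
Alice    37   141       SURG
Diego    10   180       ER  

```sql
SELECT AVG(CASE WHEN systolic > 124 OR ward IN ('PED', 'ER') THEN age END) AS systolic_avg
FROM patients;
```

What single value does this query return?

patient=Noor: ✓ → 70
patient=Lena: ✓ → 4
patient=Bob: ✓ → 76
patient=Priya: ✓ → 72
patient=Carmen: ✓ → 79
patient=Hiro: ✗
patient=Farah: ✓ → 70
patient=Eve: ✓ → 75
patient=Zane: ✓ → 18
patient=Omar: ✓ → 9
patient=Yara: ✓ → 92
patient=Alice: ✓ → 37
patient=Diego: ✓ → 10
systolic_avg = (70 + 4 + 76 + 72 + 79 + 70 + 75 + 18 + 9 + 92 + 37 + 10) / 12 = 51

51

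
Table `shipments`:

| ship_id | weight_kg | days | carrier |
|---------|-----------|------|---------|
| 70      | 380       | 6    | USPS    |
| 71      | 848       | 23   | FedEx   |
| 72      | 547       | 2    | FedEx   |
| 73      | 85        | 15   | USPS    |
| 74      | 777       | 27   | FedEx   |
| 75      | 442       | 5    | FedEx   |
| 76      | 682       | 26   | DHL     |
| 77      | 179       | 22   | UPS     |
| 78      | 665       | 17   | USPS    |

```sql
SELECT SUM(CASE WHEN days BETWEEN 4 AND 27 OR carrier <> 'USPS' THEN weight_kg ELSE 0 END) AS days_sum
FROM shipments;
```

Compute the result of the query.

4605

ship_id=70: ✓ → 380
ship_id=71: ✓ → 848
ship_id=72: ✓ → 547
ship_id=73: ✓ → 85
ship_id=74: ✓ → 777
ship_id=75: ✓ → 442
ship_id=76: ✓ → 682
ship_id=77: ✓ → 179
ship_id=78: ✓ → 665
days_sum = 380 + 848 + 547 + 85 + 777 + 442 + 682 + 179 + 665 = 4605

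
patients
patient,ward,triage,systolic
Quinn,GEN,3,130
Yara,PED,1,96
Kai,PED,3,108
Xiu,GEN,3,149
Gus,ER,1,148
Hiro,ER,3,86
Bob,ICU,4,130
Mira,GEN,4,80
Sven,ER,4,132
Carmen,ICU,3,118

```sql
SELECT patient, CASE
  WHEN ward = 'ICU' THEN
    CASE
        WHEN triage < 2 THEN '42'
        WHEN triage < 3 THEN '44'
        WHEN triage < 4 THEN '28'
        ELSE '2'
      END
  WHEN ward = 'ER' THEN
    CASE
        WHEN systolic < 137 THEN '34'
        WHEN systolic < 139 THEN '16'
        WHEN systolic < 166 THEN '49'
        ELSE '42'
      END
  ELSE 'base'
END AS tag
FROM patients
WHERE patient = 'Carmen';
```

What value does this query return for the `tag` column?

28

patient = Carmen: ward=ICU, triage=3, systolic=118.
ward='ICU' → inner[triage < 4] → 28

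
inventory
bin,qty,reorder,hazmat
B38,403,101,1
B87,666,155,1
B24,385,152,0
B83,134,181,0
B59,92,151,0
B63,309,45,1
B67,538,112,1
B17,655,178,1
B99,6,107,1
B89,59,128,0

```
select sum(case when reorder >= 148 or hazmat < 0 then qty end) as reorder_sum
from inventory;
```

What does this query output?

bin=B38: ✗
bin=B87: ✓ → 666
bin=B24: ✓ → 385
bin=B83: ✓ → 134
bin=B59: ✓ → 92
bin=B63: ✗
bin=B67: ✗
bin=B17: ✓ → 655
bin=B99: ✗
bin=B89: ✗
reorder_sum = 666 + 385 + 134 + 92 + 655 = 1932

1932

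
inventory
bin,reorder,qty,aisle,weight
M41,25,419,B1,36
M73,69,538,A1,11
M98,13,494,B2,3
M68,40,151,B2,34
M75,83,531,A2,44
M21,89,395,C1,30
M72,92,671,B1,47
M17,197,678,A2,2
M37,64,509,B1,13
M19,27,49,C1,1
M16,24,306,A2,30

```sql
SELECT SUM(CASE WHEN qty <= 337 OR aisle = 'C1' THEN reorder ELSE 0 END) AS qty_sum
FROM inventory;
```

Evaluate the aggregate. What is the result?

180

bin=M41: ✗
bin=M73: ✗
bin=M98: ✗
bin=M68: ✓ → 40
bin=M75: ✗
bin=M21: ✓ → 89
bin=M72: ✗
bin=M17: ✗
bin=M37: ✗
bin=M19: ✓ → 27
bin=M16: ✓ → 24
qty_sum = 40 + 89 + 27 + 24 = 180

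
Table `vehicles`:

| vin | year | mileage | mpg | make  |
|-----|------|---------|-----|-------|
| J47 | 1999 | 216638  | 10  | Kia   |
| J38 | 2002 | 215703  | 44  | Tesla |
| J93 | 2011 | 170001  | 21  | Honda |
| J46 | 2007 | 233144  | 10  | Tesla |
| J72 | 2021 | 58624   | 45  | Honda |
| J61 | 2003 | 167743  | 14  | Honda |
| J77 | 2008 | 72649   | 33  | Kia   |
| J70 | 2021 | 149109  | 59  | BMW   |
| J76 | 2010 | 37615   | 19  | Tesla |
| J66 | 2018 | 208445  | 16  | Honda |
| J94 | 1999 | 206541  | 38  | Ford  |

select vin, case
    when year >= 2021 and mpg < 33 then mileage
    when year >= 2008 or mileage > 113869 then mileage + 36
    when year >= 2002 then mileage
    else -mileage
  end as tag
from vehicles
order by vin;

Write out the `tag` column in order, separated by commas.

vin=J38: year >= 2008 or mileage > 113869 → 215739
vin=J46: year >= 2008 or mileage > 113869 → 233180
vin=J47: year >= 2008 or mileage > 113869 → 216674
vin=J61: year >= 2008 or mileage > 113869 → 167779
vin=J66: year >= 2008 or mileage > 113869 → 208481
vin=J70: year >= 2008 or mileage > 113869 → 149145
vin=J72: year >= 2008 or mileage > 113869 → 58660
vin=J76: year >= 2008 or mileage > 113869 → 37651
vin=J77: year >= 2008 or mileage > 113869 → 72685
vin=J93: year >= 2008 or mileage > 113869 → 170037
vin=J94: year >= 2008 or mileage > 113869 → 206577

215739, 233180, 216674, 167779, 208481, 149145, 58660, 37651, 72685, 170037, 206577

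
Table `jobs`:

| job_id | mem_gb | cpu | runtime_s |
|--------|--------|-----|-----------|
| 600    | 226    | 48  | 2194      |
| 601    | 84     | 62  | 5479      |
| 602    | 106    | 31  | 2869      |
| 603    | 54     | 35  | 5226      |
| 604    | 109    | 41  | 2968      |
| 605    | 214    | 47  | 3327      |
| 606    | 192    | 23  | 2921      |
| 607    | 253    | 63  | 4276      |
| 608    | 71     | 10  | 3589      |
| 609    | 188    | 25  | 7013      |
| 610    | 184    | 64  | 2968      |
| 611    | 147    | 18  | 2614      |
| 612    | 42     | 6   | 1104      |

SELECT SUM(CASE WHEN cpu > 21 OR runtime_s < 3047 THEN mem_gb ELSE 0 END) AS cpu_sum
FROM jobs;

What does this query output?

1799

job_id=600: ✓ → 226
job_id=601: ✓ → 84
job_id=602: ✓ → 106
job_id=603: ✓ → 54
job_id=604: ✓ → 109
job_id=605: ✓ → 214
job_id=606: ✓ → 192
job_id=607: ✓ → 253
job_id=608: ✗
job_id=609: ✓ → 188
job_id=610: ✓ → 184
job_id=611: ✓ → 147
job_id=612: ✓ → 42
cpu_sum = 226 + 84 + 106 + 54 + 109 + 214 + 192 + 253 + 188 + 184 + 147 + 42 = 1799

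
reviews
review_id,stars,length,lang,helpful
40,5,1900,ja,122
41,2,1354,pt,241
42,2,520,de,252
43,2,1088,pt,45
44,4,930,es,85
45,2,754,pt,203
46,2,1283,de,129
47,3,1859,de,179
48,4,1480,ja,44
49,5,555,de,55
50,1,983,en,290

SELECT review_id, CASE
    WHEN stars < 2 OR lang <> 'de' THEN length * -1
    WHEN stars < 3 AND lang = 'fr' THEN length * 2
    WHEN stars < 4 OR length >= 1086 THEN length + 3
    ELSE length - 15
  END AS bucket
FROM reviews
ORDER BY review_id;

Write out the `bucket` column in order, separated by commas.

-1900, -1354, 523, -1088, -930, -754, 1286, 1862, -1480, 540, -983

review_id=40: stars < 2 OR lang <> 'de' → -1900
review_id=41: stars < 2 OR lang <> 'de' → -1354
review_id=42: stars < 4 OR length >= 1086 → 523
review_id=43: stars < 2 OR lang <> 'de' → -1088
review_id=44: stars < 2 OR lang <> 'de' → -930
review_id=45: stars < 2 OR lang <> 'de' → -754
review_id=46: stars < 4 OR length >= 1086 → 1286
review_id=47: stars < 4 OR length >= 1086 → 1862
review_id=48: stars < 2 OR lang <> 'de' → -1480
review_id=49: ELSE → 540
review_id=50: stars < 2 OR lang <> 'de' → -983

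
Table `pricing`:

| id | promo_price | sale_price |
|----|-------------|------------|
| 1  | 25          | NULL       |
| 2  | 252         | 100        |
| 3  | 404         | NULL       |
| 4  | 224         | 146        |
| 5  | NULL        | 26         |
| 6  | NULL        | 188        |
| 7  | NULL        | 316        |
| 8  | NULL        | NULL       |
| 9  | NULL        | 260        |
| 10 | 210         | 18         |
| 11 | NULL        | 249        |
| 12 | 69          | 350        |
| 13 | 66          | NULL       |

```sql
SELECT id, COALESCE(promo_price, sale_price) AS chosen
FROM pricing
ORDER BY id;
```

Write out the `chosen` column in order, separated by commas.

id=1: promo_price=25 → 25
id=2: promo_price=252 → 252
id=3: promo_price=404 → 404
id=4: promo_price=224 → 224
id=5: promo_price=NULL, sale_price=26 → 26
id=6: promo_price=NULL, sale_price=188 → 188
id=7: promo_price=NULL, sale_price=316 → 316
id=8: promo_price=NULL, sale_price=NULL (all NULL) → NULL
id=9: promo_price=NULL, sale_price=260 → 260
id=10: promo_price=210 → 210
id=11: promo_price=NULL, sale_price=249 → 249
id=12: promo_price=69 → 69
id=13: promo_price=66 → 66

25, 252, 404, 224, 26, 188, 316, NULL, 260, 210, 249, 69, 66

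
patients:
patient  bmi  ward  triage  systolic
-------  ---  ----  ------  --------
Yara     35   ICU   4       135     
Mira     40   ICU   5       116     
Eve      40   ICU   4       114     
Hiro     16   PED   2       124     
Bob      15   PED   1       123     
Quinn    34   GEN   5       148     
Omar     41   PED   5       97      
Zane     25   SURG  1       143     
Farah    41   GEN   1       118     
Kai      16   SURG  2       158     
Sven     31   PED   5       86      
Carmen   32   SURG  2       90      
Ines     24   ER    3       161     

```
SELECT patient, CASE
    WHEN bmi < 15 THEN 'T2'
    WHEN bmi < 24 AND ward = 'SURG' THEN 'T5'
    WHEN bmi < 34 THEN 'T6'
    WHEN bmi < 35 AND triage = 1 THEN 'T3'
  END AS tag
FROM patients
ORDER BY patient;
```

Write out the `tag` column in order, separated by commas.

T6, T6, NULL, NULL, T6, T6, T5, NULL, NULL, NULL, T6, NULL, T6

patient=Bob: bmi < 34 → T6
patient=Carmen: bmi < 34 → T6
patient=Eve: (no match → NULL) → NULL
patient=Farah: (no match → NULL) → NULL
patient=Hiro: bmi < 34 → T6
patient=Ines: bmi < 34 → T6
patient=Kai: bmi < 24 AND ward = 'SURG' → T5
patient=Mira: (no match → NULL) → NULL
patient=Omar: (no match → NULL) → NULL
patient=Quinn: (no match → NULL) → NULL
patient=Sven: bmi < 34 → T6
patient=Yara: (no match → NULL) → NULL
patient=Zane: bmi < 34 → T6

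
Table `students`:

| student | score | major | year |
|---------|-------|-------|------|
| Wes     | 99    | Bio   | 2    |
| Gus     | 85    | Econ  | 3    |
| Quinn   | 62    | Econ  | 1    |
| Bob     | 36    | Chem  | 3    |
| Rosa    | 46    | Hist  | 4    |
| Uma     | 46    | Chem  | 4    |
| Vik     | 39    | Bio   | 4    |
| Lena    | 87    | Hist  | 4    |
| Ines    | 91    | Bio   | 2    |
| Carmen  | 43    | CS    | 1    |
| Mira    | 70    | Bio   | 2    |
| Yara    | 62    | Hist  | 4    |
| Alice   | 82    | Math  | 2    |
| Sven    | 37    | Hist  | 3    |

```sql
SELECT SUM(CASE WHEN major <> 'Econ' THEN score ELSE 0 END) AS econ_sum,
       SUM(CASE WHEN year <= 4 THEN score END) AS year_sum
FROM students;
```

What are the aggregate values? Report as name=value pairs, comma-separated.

econ_sum=738, year_sum=885

[econ_sum: major <> 'Econ']
student=Wes: ✓ → 99
student=Gus: ✗
student=Quinn: ✗
student=Bob: ✓ → 36
student=Rosa: ✓ → 46
student=Uma: ✓ → 46
student=Vik: ✓ → 39
student=Lena: ✓ → 87
student=Ines: ✓ → 91
student=Carmen: ✓ → 43
student=Mira: ✓ → 70
student=Yara: ✓ → 62
student=Alice: ✓ → 82
student=Sven: ✓ → 37
econ_sum = 99 + 36 + 46 + 46 + 39 + 87 + 91 + 43 + 70 + 62 + 82 + 37 = 738
—
[year_sum: year <= 4]
student=Wes: ✓ → 99
student=Gus: ✓ → 85
student=Quinn: ✓ → 62
student=Bob: ✓ → 36
student=Rosa: ✓ → 46
student=Uma: ✓ → 46
student=Vik: ✓ → 39
student=Lena: ✓ → 87
student=Ines: ✓ → 91
student=Carmen: ✓ → 43
student=Mira: ✓ → 70
student=Yara: ✓ → 62
student=Alice: ✓ → 82
student=Sven: ✓ → 37
year_sum = 99 + 85 + 62 + 36 + 46 + 46 + 39 + 87 + 91 + 43 + 70 + 62 + 82 + 37 = 885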